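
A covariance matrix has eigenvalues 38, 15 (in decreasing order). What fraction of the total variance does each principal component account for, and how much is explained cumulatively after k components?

Step 1 — total variance = trace(Sigma) = Σ λ_i = 38 + 15 = 53.

Step 2 — fraction explained by component i = λ_i / Σ λ:
  PC1: 38/53 = 0.717
  PC2: 15/53 = 0.283

Step 3 — cumulative fraction after k components = (λ_1 + ... + λ_k) / Σ λ:
  k = 1: 38/53 = 0.717
  k = 2: (38 + 15)/53 = 53/53 = 1

Summary (fraction, with percent):

explained: PC1 0.717 (71.7%), PC2 0.283 (28.3%);  cumulative: 0.717, 1


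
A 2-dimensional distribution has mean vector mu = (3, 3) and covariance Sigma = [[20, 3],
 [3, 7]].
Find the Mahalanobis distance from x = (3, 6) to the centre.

Step 1 — centre the observation: (x - mu) = (0, 3).

Step 2 — invert Sigma. det(Sigma) = 20·7 - (3)² = 131.
  Sigma^{-1} = (1/det) · [[d, -b], [-b, a]] = [[0.0534, -0.0229],
 [-0.0229, 0.1527]].

Step 3 — form the quadratic (x - mu)^T · Sigma^{-1} · (x - mu):
  Sigma^{-1} · (x - mu) = (-0.0687, 0.458).
  (x - mu)^T · [Sigma^{-1} · (x - mu)] = (0)·(-0.0687) + (3)·(0.458) = 1.374.

Step 4 — take square root: d = √(1.374) ≈ 1.1722.

d(x, mu) = √(1.374) ≈ 1.1722


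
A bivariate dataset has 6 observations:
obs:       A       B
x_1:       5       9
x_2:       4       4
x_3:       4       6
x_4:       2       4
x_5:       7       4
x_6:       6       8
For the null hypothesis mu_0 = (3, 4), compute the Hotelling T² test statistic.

Step 1 — sample mean vector:
  mean(A) = (5 + 4 + 4 + 2 + 7 + 6) / 6 = 28/6 = 4.6667
  mean(B) = (9 + 4 + 6 + 4 + 4 + 8) / 6 = 35/6 = 5.8333
  x̄ = (4.6667, 5.8333),  deviation x̄ - mu_0 = (4.6667, 5.8333) - (3, 4) = (1.6667, 1.8333).

Step 2 — sample covariance matrix, S[i,j] = (1/(n-1)) · Σ_k (x_{k,i} - mean_i) · (x_{k,j} - mean_j), divisor n-1 = 5:
  S[A,A] = ((0.3333)·(0.3333) + (-0.6667)·(-0.6667) + (-0.6667)·(-0.6667) + (-2.6667)·(-2.6667) + (2.3333)·(2.3333) + (1.3333)·(1.3333)) / 5 = 15.3333/5 = 3.0667
  S[A,B] = ((0.3333)·(3.1667) + (-0.6667)·(-1.8333) + (-0.6667)·(0.1667) + (-2.6667)·(-1.8333) + (2.3333)·(-1.8333) + (1.3333)·(2.1667)) / 5 = 5.6667/5 = 1.1333
  S[B,B] = ((3.1667)·(3.1667) + (-1.8333)·(-1.8333) + (0.1667)·(0.1667) + (-1.8333)·(-1.8333) + (-1.8333)·(-1.8333) + (2.1667)·(2.1667)) / 5 = 24.8333/5 = 4.9667
  S = [[3.0667, 1.1333],
 [1.1333, 4.9667]].

Step 3 — invert S. det(S) = 3.0667·4.9667 - (1.1333)² = 13.9467.
  S^{-1} = (1/det) · [[d, -b], [-b, a]] = [[0.3561, -0.0813],
 [-0.0813, 0.2199]].

Step 4 — quadratic form (x̄ - mu_0)^T · S^{-1} · (x̄ - mu_0):
  S^{-1} · (x̄ - mu_0) = (0.4446, 0.2677),
  (x̄ - mu_0)^T · [...] = (1.6667)·(0.4446) + (1.8333)·(0.2677) = 1.2317.

Step 5 — scale by n: T² = 6 · 1.2317 = 7.3901.

T² ≈ 7.3901


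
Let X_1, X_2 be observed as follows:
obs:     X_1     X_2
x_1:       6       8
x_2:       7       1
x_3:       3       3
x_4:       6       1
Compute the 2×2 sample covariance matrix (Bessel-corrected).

Step 1 — column means:
  mean(X_1) = (6 + 7 + 3 + 6) / 4 = 22/4 = 5.5
  mean(X_2) = (8 + 1 + 3 + 1) / 4 = 13/4 = 3.25

Step 2 — sample covariance S[i,j] = (1/(n-1)) · Σ_k (x_{k,i} - mean_i) · (x_{k,j} - mean_j), with n-1 = 3.
  S[X_1,X_1] = ((0.5)·(0.5) + (1.5)·(1.5) + (-2.5)·(-2.5) + (0.5)·(0.5)) / 3 = 9/3 = 3
  S[X_1,X_2] = ((0.5)·(4.75) + (1.5)·(-2.25) + (-2.5)·(-0.25) + (0.5)·(-2.25)) / 3 = -1.5/3 = -0.5
  S[X_2,X_2] = ((4.75)·(4.75) + (-2.25)·(-2.25) + (-0.25)·(-0.25) + (-2.25)·(-2.25)) / 3 = 32.75/3 = 10.9167

S is symmetric (S[j,i] = S[i,j]). Assembling:

S = [[3, -0.5],
 [-0.5, 10.9167]]


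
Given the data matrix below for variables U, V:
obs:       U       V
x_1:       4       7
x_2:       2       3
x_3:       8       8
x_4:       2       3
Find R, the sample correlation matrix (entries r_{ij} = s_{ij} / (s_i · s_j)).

Step 1 — column means:
  mean(U) = (4 + 2 + 8 + 2) / 4 = 16/4 = 4
  mean(V) = (7 + 3 + 8 + 3) / 4 = 21/4 = 5.25

Step 2 — sample variances and covariances s[i,j] = (1/(n-1)) · Σ_k (x_{k,i} - mean_i) · (x_{k,j} - mean_j), with n-1 = 3:
  s[U,U] = ((0)·(0) + (-2)·(-2) + (4)·(4) + (-2)·(-2)) / 3 = 24/3 = 8
  s[U,V] = ((0)·(1.75) + (-2)·(-2.25) + (4)·(2.75) + (-2)·(-2.25)) / 3 = 20/3 = 6.6667
  s[V,V] = ((1.75)·(1.75) + (-2.25)·(-2.25) + (2.75)·(2.75) + (-2.25)·(-2.25)) / 3 = 20.75/3 = 6.9167
  Sample standard deviations s_i = √(s[i,i]):
  s(U) = √(8) = 2.8284
  s(V) = √(6.9167) = 2.63

Step 3 — r_{ij} = s_{ij} / (s_i · s_j):
  r[U,U] = 1 (diagonal).
  r[U,V] = 6.6667 / (2.8284 · 2.63) = 6.6667 / 7.4386 = 0.8962
  r[V,V] = 1 (diagonal).

R is symmetric with unit diagonal. Assembling:

R = [[1, 0.8962],
 [0.8962, 1]]


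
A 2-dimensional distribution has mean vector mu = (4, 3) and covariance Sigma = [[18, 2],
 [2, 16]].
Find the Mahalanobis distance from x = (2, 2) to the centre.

Step 1 — centre the observation: (x - mu) = (-2, -1).

Step 2 — invert Sigma. det(Sigma) = 18·16 - (2)² = 284.
  Sigma^{-1} = (1/det) · [[d, -b], [-b, a]] = [[0.0563, -0.007],
 [-0.007, 0.0634]].

Step 3 — form the quadratic (x - mu)^T · Sigma^{-1} · (x - mu):
  Sigma^{-1} · (x - mu) = (-0.1056, -0.0493).
  (x - mu)^T · [Sigma^{-1} · (x - mu)] = (-2)·(-0.1056) + (-1)·(-0.0493) = 0.2606.

Step 4 — take square root: d = √(0.2606) ≈ 0.5105.

d(x, mu) = √(0.2606) ≈ 0.5105


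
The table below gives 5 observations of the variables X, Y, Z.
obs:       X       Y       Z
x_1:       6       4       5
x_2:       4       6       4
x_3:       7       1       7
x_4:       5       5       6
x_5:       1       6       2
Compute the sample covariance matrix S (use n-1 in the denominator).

Step 1 — column means:
  mean(X) = (6 + 4 + 7 + 5 + 1) / 5 = 23/5 = 4.6
  mean(Y) = (4 + 6 + 1 + 5 + 6) / 5 = 22/5 = 4.4
  mean(Z) = (5 + 4 + 7 + 6 + 2) / 5 = 24/5 = 4.8

Step 2 — sample covariance S[i,j] = (1/(n-1)) · Σ_k (x_{k,i} - mean_i) · (x_{k,j} - mean_j), with n-1 = 4.
  S[X,X] = ((1.4)·(1.4) + (-0.6)·(-0.6) + (2.4)·(2.4) + (0.4)·(0.4) + (-3.6)·(-3.6)) / 4 = 21.2/4 = 5.3
  S[X,Y] = ((1.4)·(-0.4) + (-0.6)·(1.6) + (2.4)·(-3.4) + (0.4)·(0.6) + (-3.6)·(1.6)) / 4 = -15.2/4 = -3.8
  S[X,Z] = ((1.4)·(0.2) + (-0.6)·(-0.8) + (2.4)·(2.2) + (0.4)·(1.2) + (-3.6)·(-2.8)) / 4 = 16.6/4 = 4.15
  S[Y,Y] = ((-0.4)·(-0.4) + (1.6)·(1.6) + (-3.4)·(-3.4) + (0.6)·(0.6) + (1.6)·(1.6)) / 4 = 17.2/4 = 4.3
  S[Y,Z] = ((-0.4)·(0.2) + (1.6)·(-0.8) + (-3.4)·(2.2) + (0.6)·(1.2) + (1.6)·(-2.8)) / 4 = -12.6/4 = -3.15
  S[Z,Z] = ((0.2)·(0.2) + (-0.8)·(-0.8) + (2.2)·(2.2) + (1.2)·(1.2) + (-2.8)·(-2.8)) / 4 = 14.8/4 = 3.7

S is symmetric (S[j,i] = S[i,j]). Assembling:

S = [[5.3, -3.8, 4.15],
 [-3.8, 4.3, -3.15],
 [4.15, -3.15, 3.7]]


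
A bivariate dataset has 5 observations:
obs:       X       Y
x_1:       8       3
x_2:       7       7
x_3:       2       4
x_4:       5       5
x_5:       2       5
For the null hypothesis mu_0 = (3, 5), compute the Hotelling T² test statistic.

Step 1 — sample mean vector:
  mean(X) = (8 + 7 + 2 + 5 + 2) / 5 = 24/5 = 4.8
  mean(Y) = (3 + 7 + 4 + 5 + 5) / 5 = 24/5 = 4.8
  x̄ = (4.8, 4.8),  deviation x̄ - mu_0 = (4.8, 4.8) - (3, 5) = (1.8, -0.2).

Step 2 — sample covariance matrix, S[i,j] = (1/(n-1)) · Σ_k (x_{k,i} - mean_i) · (x_{k,j} - mean_j), divisor n-1 = 4:
  S[X,X] = ((3.2)·(3.2) + (2.2)·(2.2) + (-2.8)·(-2.8) + (0.2)·(0.2) + (-2.8)·(-2.8)) / 4 = 30.8/4 = 7.7
  S[X,Y] = ((3.2)·(-1.8) + (2.2)·(2.2) + (-2.8)·(-0.8) + (0.2)·(0.2) + (-2.8)·(0.2)) / 4 = 0.8/4 = 0.2
  S[Y,Y] = ((-1.8)·(-1.8) + (2.2)·(2.2) + (-0.8)·(-0.8) + (0.2)·(0.2) + (0.2)·(0.2)) / 4 = 8.8/4 = 2.2
  S = [[7.7, 0.2],
 [0.2, 2.2]].

Step 3 — invert S. det(S) = 7.7·2.2 - (0.2)² = 16.9.
  S^{-1} = (1/det) · [[d, -b], [-b, a]] = [[0.1302, -0.0118],
 [-0.0118, 0.4556]].

Step 4 — quadratic form (x̄ - mu_0)^T · S^{-1} · (x̄ - mu_0):
  S^{-1} · (x̄ - mu_0) = (0.2367, -0.1124),
  (x̄ - mu_0)^T · [...] = (1.8)·(0.2367) + (-0.2)·(-0.1124) = 0.4485.

Step 5 — scale by n: T² = 5 · 0.4485 = 2.2426.

T² ≈ 2.2426


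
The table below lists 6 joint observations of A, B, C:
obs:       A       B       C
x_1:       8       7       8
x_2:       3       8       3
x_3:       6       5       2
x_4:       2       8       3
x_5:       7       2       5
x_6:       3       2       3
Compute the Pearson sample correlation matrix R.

Step 1 — column means:
  mean(A) = (8 + 3 + 6 + 2 + 7 + 3) / 6 = 29/6 = 4.8333
  mean(B) = (7 + 8 + 5 + 8 + 2 + 2) / 6 = 32/6 = 5.3333
  mean(C) = (8 + 3 + 2 + 3 + 5 + 3) / 6 = 24/6 = 4

Step 2 — sample variances and covariances s[i,j] = (1/(n-1)) · Σ_k (x_{k,i} - mean_i) · (x_{k,j} - mean_j), with n-1 = 5:
  s[A,A] = ((3.1667)·(3.1667) + (-1.8333)·(-1.8333) + (1.1667)·(1.1667) + (-2.8333)·(-2.8333) + (2.1667)·(2.1667) + (-1.8333)·(-1.8333)) / 5 = 30.8333/5 = 6.1667
  s[A,B] = ((3.1667)·(1.6667) + (-1.8333)·(2.6667) + (1.1667)·(-0.3333) + (-2.8333)·(2.6667) + (2.1667)·(-3.3333) + (-1.8333)·(-3.3333)) / 5 = -8.6667/5 = -1.7333
  s[A,C] = ((3.1667)·(4) + (-1.8333)·(-1) + (1.1667)·(-2) + (-2.8333)·(-1) + (2.1667)·(1) + (-1.8333)·(-1)) / 5 = 19/5 = 3.8
  s[B,B] = ((1.6667)·(1.6667) + (2.6667)·(2.6667) + (-0.3333)·(-0.3333) + (2.6667)·(2.6667) + (-3.3333)·(-3.3333) + (-3.3333)·(-3.3333)) / 5 = 39.3333/5 = 7.8667
  s[B,C] = ((1.6667)·(4) + (2.6667)·(-1) + (-0.3333)·(-2) + (2.6667)·(-1) + (-3.3333)·(1) + (-3.3333)·(-1)) / 5 = 2/5 = 0.4
  s[C,C] = ((4)·(4) + (-1)·(-1) + (-2)·(-2) + (-1)·(-1) + (1)·(1) + (-1)·(-1)) / 5 = 24/5 = 4.8
  Sample standard deviations s_i = √(s[i,i]):
  s(A) = √(6.1667) = 2.4833
  s(B) = √(7.8667) = 2.8048
  s(C) = √(4.8) = 2.1909

Step 3 — r_{ij} = s_{ij} / (s_i · s_j):
  r[A,A] = 1 (diagonal).
  r[A,B] = -1.7333 / (2.4833 · 2.8048) = -1.7333 / 6.965 = -0.2489
  r[A,C] = 3.8 / (2.4833 · 2.1909) = 3.8 / 5.4406 = 0.6985
  r[B,B] = 1 (diagonal).
  r[B,C] = 0.4 / (2.8048 · 2.1909) = 0.4 / 6.1449 = 0.0651
  r[C,C] = 1 (diagonal).

R is symmetric with unit diagonal. Assembling:

R = [[1, -0.2489, 0.6985],
 [-0.2489, 1, 0.0651],
 [0.6985, 0.0651, 1]]


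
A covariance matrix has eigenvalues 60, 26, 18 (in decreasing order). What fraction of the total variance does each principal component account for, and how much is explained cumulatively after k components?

Step 1 — total variance = trace(Sigma) = Σ λ_i = 60 + 26 + 18 = 104.

Step 2 — fraction explained by component i = λ_i / Σ λ:
  PC1: 60/104 = 0.5769
  PC2: 26/104 = 0.25
  PC3: 18/104 = 0.1731

Step 3 — cumulative fraction after k components = (λ_1 + ... + λ_k) / Σ λ:
  k = 1: 60/104 = 0.5769
  k = 2: (60 + 26)/104 = 86/104 = 0.8269
  k = 3: (60 + 26 + 18)/104 = 104/104 = 1

Summary (fraction, with percent):

explained: PC1 0.5769 (57.69%), PC2 0.25 (25%), PC3 0.1731 (17.31%);  cumulative: 0.5769, 0.8269, 1


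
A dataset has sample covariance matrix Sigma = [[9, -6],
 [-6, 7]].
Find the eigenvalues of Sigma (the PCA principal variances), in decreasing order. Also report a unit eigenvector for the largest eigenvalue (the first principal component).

Step 1 — characteristic polynomial of 2×2 Sigma:
  det(Sigma - λI) = λ² - trace · λ + det = 0.
  trace = 9 + 7 = 16, det = 9·7 - (-6)² = 27.
Step 2 — discriminant:
  Δ = trace² - 4·det = 256 - 108 = 148.
Step 3 — eigenvalues:
  λ = (trace ± √Δ)/2 = (16 ± 12.1655)/2,
  λ_1 = 14.0828,  λ_2 = 1.9172.

Step 4 — unit eigenvector for λ_1: solve (Sigma - λ_1 I)v = 0. First row:
  (9 - 14.0828)·v_x + (-6)·v_y = 0, i.e. (-5.0828)·v_x + (-6)·v_y = 0,
  so v ∝ (b, λ_1 - a) = (-6, 5.0828); multiply by -1 so the first entry is positive: u = (6, -5.0828).
  ||u|| = √((6)² + (-5.0828)²) = √(61.8345) ≈ 7.8635,
  v_1 = u/||u|| ≈ (0.763, -0.6464) (||v_1|| = 1).

λ_1 = 14.0828,  λ_2 = 1.9172;  v_1 ≈ (0.763, -0.6464)


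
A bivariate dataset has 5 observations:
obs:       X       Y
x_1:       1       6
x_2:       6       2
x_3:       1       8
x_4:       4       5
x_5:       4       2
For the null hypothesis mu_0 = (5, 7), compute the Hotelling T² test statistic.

Step 1 — sample mean vector:
  mean(X) = (1 + 6 + 1 + 4 + 4) / 5 = 16/5 = 3.2
  mean(Y) = (6 + 2 + 8 + 5 + 2) / 5 = 23/5 = 4.6
  x̄ = (3.2, 4.6),  deviation x̄ - mu_0 = (3.2, 4.6) - (5, 7) = (-1.8, -2.4).

Step 2 — sample covariance matrix, S[i,j] = (1/(n-1)) · Σ_k (x_{k,i} - mean_i) · (x_{k,j} - mean_j), divisor n-1 = 4:
  S[X,X] = ((-2.2)·(-2.2) + (2.8)·(2.8) + (-2.2)·(-2.2) + (0.8)·(0.8) + (0.8)·(0.8)) / 4 = 18.8/4 = 4.7
  S[X,Y] = ((-2.2)·(1.4) + (2.8)·(-2.6) + (-2.2)·(3.4) + (0.8)·(0.4) + (0.8)·(-2.6)) / 4 = -19.6/4 = -4.9
  S[Y,Y] = ((1.4)·(1.4) + (-2.6)·(-2.6) + (3.4)·(3.4) + (0.4)·(0.4) + (-2.6)·(-2.6)) / 4 = 27.2/4 = 6.8
  S = [[4.7, -4.9],
 [-4.9, 6.8]].

Step 3 — invert S. det(S) = 4.7·6.8 - (-4.9)² = 7.95.
  S^{-1} = (1/det) · [[d, -b], [-b, a]] = [[0.8553, 0.6164],
 [0.6164, 0.5912]].

Step 4 — quadratic form (x̄ - mu_0)^T · S^{-1} · (x̄ - mu_0):
  S^{-1} · (x̄ - mu_0) = (-3.0189, -2.5283),
  (x̄ - mu_0)^T · [...] = (-1.8)·(-3.0189) + (-2.4)·(-2.5283) = 11.5019.

Step 5 — scale by n: T² = 5 · 11.5019 = 57.5094.

T² ≈ 57.5094


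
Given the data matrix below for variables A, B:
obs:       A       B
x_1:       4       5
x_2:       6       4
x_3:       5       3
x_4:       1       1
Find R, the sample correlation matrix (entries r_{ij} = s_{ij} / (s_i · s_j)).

Step 1 — column means:
  mean(A) = (4 + 6 + 5 + 1) / 4 = 16/4 = 4
  mean(B) = (5 + 4 + 3 + 1) / 4 = 13/4 = 3.25

Step 2 — sample variances and covariances s[i,j] = (1/(n-1)) · Σ_k (x_{k,i} - mean_i) · (x_{k,j} - mean_j), with n-1 = 3:
  s[A,A] = ((0)·(0) + (2)·(2) + (1)·(1) + (-3)·(-3)) / 3 = 14/3 = 4.6667
  s[A,B] = ((0)·(1.75) + (2)·(0.75) + (1)·(-0.25) + (-3)·(-2.25)) / 3 = 8/3 = 2.6667
  s[B,B] = ((1.75)·(1.75) + (0.75)·(0.75) + (-0.25)·(-0.25) + (-2.25)·(-2.25)) / 3 = 8.75/3 = 2.9167
  Sample standard deviations s_i = √(s[i,i]):
  s(A) = √(4.6667) = 2.1602
  s(B) = √(2.9167) = 1.7078

Step 3 — r_{ij} = s_{ij} / (s_i · s_j):
  r[A,A] = 1 (diagonal).
  r[A,B] = 2.6667 / (2.1602 · 1.7078) = 2.6667 / 3.6893 = 0.7228
  r[B,B] = 1 (diagonal).

R is symmetric with unit diagonal. Assembling:

R = [[1, 0.7228],
 [0.7228, 1]]


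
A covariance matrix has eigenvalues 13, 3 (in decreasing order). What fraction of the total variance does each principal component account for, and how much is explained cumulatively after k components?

Step 1 — total variance = trace(Sigma) = Σ λ_i = 13 + 3 = 16.

Step 2 — fraction explained by component i = λ_i / Σ λ:
  PC1: 13/16 = 0.8125
  PC2: 3/16 = 0.1875

Step 3 — cumulative fraction after k components = (λ_1 + ... + λ_k) / Σ λ:
  k = 1: 13/16 = 0.8125
  k = 2: (13 + 3)/16 = 16/16 = 1

Summary (fraction, with percent):

explained: PC1 0.8125 (81.25%), PC2 0.1875 (18.75%);  cumulative: 0.8125, 1


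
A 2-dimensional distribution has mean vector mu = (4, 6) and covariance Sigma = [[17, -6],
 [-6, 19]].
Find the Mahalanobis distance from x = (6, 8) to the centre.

Step 1 — centre the observation: (x - mu) = (2, 2).

Step 2 — invert Sigma. det(Sigma) = 17·19 - (-6)² = 287.
  Sigma^{-1} = (1/det) · [[d, -b], [-b, a]] = [[0.0662, 0.0209],
 [0.0209, 0.0592]].

Step 3 — form the quadratic (x - mu)^T · Sigma^{-1} · (x - mu):
  Sigma^{-1} · (x - mu) = (0.1742, 0.1603).
  (x - mu)^T · [Sigma^{-1} · (x - mu)] = (2)·(0.1742) + (2)·(0.1603) = 0.669.

Step 4 — take square root: d = √(0.669) ≈ 0.8179.

d(x, mu) = √(0.669) ≈ 0.8179


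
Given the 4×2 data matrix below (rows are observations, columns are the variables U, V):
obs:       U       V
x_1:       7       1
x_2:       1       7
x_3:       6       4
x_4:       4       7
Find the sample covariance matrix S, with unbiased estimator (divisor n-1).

Step 1 — column means:
  mean(U) = (7 + 1 + 6 + 4) / 4 = 18/4 = 4.5
  mean(V) = (1 + 7 + 4 + 7) / 4 = 19/4 = 4.75

Step 2 — sample covariance S[i,j] = (1/(n-1)) · Σ_k (x_{k,i} - mean_i) · (x_{k,j} - mean_j), with n-1 = 3.
  S[U,U] = ((2.5)·(2.5) + (-3.5)·(-3.5) + (1.5)·(1.5) + (-0.5)·(-0.5)) / 3 = 21/3 = 7
  S[U,V] = ((2.5)·(-3.75) + (-3.5)·(2.25) + (1.5)·(-0.75) + (-0.5)·(2.25)) / 3 = -19.5/3 = -6.5
  S[V,V] = ((-3.75)·(-3.75) + (2.25)·(2.25) + (-0.75)·(-0.75) + (2.25)·(2.25)) / 3 = 24.75/3 = 8.25

S is symmetric (S[j,i] = S[i,j]). Assembling:

S = [[7, -6.5],
 [-6.5, 8.25]]


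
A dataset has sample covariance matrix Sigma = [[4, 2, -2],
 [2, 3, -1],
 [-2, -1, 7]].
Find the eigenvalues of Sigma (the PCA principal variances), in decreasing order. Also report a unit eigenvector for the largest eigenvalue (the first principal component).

Step 1 — characteristic polynomial p(λ) = det(λI - Sigma) = λ³ - tr·λ² + c_1·λ - det, where tr = trace, c_1 = sum of the principal 2×2 minors, det = det(Sigma):
  tr = 4 + 3 + 7 = 14,
  c_1 = (4·3 - (2)²) + (4·7 - (-2)²) + (3·7 - (-1)²) = 8 + 24 + 20 = 52,
  det = 4·(3·7 - (-1)²) - (2)·((2)·7 - (-1)·(-2)) + (-2)·((2)·(-1) - 3·(-2)) = 4·(20) - (2)·(12) + (-2)·(4) = 48.
  So p(λ) = λ³ - 14λ² + 52λ - 48.
Step 2 — look for an integer root (rational root theorem: any rational root is an integer divisor of 48). Testing λ = 4:
  p(4) = 64 - 224 + 208 - 48 = 0  ✓
  Dividing out (λ - 4): p(λ) = (λ - 4)(λ² - 10λ + 12).
Step 3 — remaining eigenvalues from the quadratic λ² - 10λ + 12 = 0:
  Δ = 10² - 4·12 = 100 - 48 = 52,  λ = (10 ± √52)/2 = (10 ± 7.2111)/2 ≈ 8.6056 or 1.3944.
  Sorted: λ_1 = 8.6056,  λ_2 = 4,  λ_3 = 1.3944  (check: sum = 14 = tr ✓).

Step 4 — unit eigenvector for λ_1 ≈ 8.6056: v spans the null space of (Sigma - λ_1 I), whose rows are
  r_1 = (-4.6056, 2, -2),  r_2 = (2, -5.6056, -1),  r_3 = (-2, -1, -1.6056).
  v is orthogonal to every row, so take v ∝ r_1 × r_2 = ((2)·(-1) - (-2)·(-5.6056), (-2)·(2) - (-4.6056)·(-1), (-4.6056)·(-5.6056) - (2)·(2)) ≈ (-13.2111, -8.6056, 21.8167).
  Rescale (multiply by -1 so the first nonzero entry is positive): u = (13.2111, 8.6056, -21.8167).
  ||u|| = √((13.2111)² + (8.6056)² + (-21.8167)²) = √(724.5551) ≈ 26.9176,  v_1 = u/||u|| ≈ (0.4908, 0.3197, -0.8105) (||v_1|| = 1).

λ_1 = 8.6056,  λ_2 = 4,  λ_3 = 1.3944;  v_1 ≈ (0.4908, 0.3197, -0.8105)


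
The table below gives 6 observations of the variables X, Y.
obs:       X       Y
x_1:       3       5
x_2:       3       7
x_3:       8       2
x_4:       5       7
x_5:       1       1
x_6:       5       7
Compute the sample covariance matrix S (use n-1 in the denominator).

Step 1 — column means:
  mean(X) = (3 + 3 + 8 + 5 + 1 + 5) / 6 = 25/6 = 4.1667
  mean(Y) = (5 + 7 + 2 + 7 + 1 + 7) / 6 = 29/6 = 4.8333

Step 2 — sample covariance S[i,j] = (1/(n-1)) · Σ_k (x_{k,i} - mean_i) · (x_{k,j} - mean_j), with n-1 = 5.
  S[X,X] = ((-1.1667)·(-1.1667) + (-1.1667)·(-1.1667) + (3.8333)·(3.8333) + (0.8333)·(0.8333) + (-3.1667)·(-3.1667) + (0.8333)·(0.8333)) / 5 = 28.8333/5 = 5.7667
  S[X,Y] = ((-1.1667)·(0.1667) + (-1.1667)·(2.1667) + (3.8333)·(-2.8333) + (0.8333)·(2.1667) + (-3.1667)·(-3.8333) + (0.8333)·(2.1667)) / 5 = 2.1667/5 = 0.4333
  S[Y,Y] = ((0.1667)·(0.1667) + (2.1667)·(2.1667) + (-2.8333)·(-2.8333) + (2.1667)·(2.1667) + (-3.8333)·(-3.8333) + (2.1667)·(2.1667)) / 5 = 36.8333/5 = 7.3667

S is symmetric (S[j,i] = S[i,j]). Assembling:

S = [[5.7667, 0.4333],
 [0.4333, 7.3667]]


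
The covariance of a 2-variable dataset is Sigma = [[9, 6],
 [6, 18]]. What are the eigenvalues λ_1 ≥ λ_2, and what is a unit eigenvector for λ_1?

Step 1 — characteristic polynomial of 2×2 Sigma:
  det(Sigma - λI) = λ² - trace · λ + det = 0.
  trace = 9 + 18 = 27, det = 9·18 - (6)² = 126.
Step 2 — discriminant:
  Δ = trace² - 4·det = 729 - 504 = 225.
Step 3 — eigenvalues:
  λ = (trace ± √Δ)/2 = (27 ± 15)/2,
  λ_1 = 21,  λ_2 = 6.

Step 4 — unit eigenvector for λ_1: solve (Sigma - λ_1 I)v = 0. First row:
  (9 - 21)·v_x + (6)·v_y = 0, i.e. (-12)·v_x + (6)·v_y = 0,
  so v ∝ (b, λ_1 - a) = (6, 12) = u.
  ||u|| = √((6)² + (12)²) = √(180) ≈ 13.4164,
  v_1 = u/||u|| ≈ (0.4472, 0.8944) (||v_1|| = 1).

λ_1 = 21,  λ_2 = 6;  v_1 ≈ (0.4472, 0.8944)


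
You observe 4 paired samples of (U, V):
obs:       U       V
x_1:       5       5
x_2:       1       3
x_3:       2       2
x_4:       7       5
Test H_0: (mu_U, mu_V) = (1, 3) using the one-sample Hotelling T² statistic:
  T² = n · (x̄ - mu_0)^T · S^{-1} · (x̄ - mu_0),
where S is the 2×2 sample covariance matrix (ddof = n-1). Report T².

Step 1 — sample mean vector:
  mean(U) = (5 + 1 + 2 + 7) / 4 = 15/4 = 3.75
  mean(V) = (5 + 3 + 2 + 5) / 4 = 15/4 = 3.75
  x̄ = (3.75, 3.75),  deviation x̄ - mu_0 = (3.75, 3.75) - (1, 3) = (2.75, 0.75).

Step 2 — sample covariance matrix, S[i,j] = (1/(n-1)) · Σ_k (x_{k,i} - mean_i) · (x_{k,j} - mean_j), divisor n-1 = 3:
  S[U,U] = ((1.25)·(1.25) + (-2.75)·(-2.75) + (-1.75)·(-1.75) + (3.25)·(3.25)) / 3 = 22.75/3 = 7.5833
  S[U,V] = ((1.25)·(1.25) + (-2.75)·(-0.75) + (-1.75)·(-1.75) + (3.25)·(1.25)) / 3 = 10.75/3 = 3.5833
  S[V,V] = ((1.25)·(1.25) + (-0.75)·(-0.75) + (-1.75)·(-1.75) + (1.25)·(1.25)) / 3 = 6.75/3 = 2.25
  S = [[7.5833, 3.5833],
 [3.5833, 2.25]].

Step 3 — invert S. det(S) = 7.5833·2.25 - (3.5833)² = 4.2222.
  S^{-1} = (1/det) · [[d, -b], [-b, a]] = [[0.5329, -0.8487],
 [-0.8487, 1.7961]].

Step 4 — quadratic form (x̄ - mu_0)^T · S^{-1} · (x̄ - mu_0):
  S^{-1} · (x̄ - mu_0) = (0.8289, -0.9868),
  (x̄ - mu_0)^T · [...] = (2.75)·(0.8289) + (0.75)·(-0.9868) = 1.5395.

Step 5 — scale by n: T² = 4 · 1.5395 = 6.1579.

T² ≈ 6.1579


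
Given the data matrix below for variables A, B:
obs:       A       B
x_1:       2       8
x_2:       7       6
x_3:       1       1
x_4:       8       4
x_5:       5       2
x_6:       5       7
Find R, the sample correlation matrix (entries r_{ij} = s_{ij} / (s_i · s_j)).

Step 1 — column means:
  mean(A) = (2 + 7 + 1 + 8 + 5 + 5) / 6 = 28/6 = 4.6667
  mean(B) = (8 + 6 + 1 + 4 + 2 + 7) / 6 = 28/6 = 4.6667

Step 2 — sample variances and covariances s[i,j] = (1/(n-1)) · Σ_k (x_{k,i} - mean_i) · (x_{k,j} - mean_j), with n-1 = 5:
  s[A,A] = ((-2.6667)·(-2.6667) + (2.3333)·(2.3333) + (-3.6667)·(-3.6667) + (3.3333)·(3.3333) + (0.3333)·(0.3333) + (0.3333)·(0.3333)) / 5 = 37.3333/5 = 7.4667
  s[A,B] = ((-2.6667)·(3.3333) + (2.3333)·(1.3333) + (-3.6667)·(-3.6667) + (3.3333)·(-0.6667) + (0.3333)·(-2.6667) + (0.3333)·(2.3333)) / 5 = 5.3333/5 = 1.0667
  s[B,B] = ((3.3333)·(3.3333) + (1.3333)·(1.3333) + (-3.6667)·(-3.6667) + (-0.6667)·(-0.6667) + (-2.6667)·(-2.6667) + (2.3333)·(2.3333)) / 5 = 39.3333/5 = 7.8667
  Sample standard deviations s_i = √(s[i,i]):
  s(A) = √(7.4667) = 2.7325
  s(B) = √(7.8667) = 2.8048

Step 3 — r_{ij} = s_{ij} / (s_i · s_j):
  r[A,A] = 1 (diagonal).
  r[A,B] = 1.0667 / (2.7325 · 2.8048) = 1.0667 / 7.6641 = 0.1392
  r[B,B] = 1 (diagonal).

R is symmetric with unit diagonal. Assembling:

R = [[1, 0.1392],
 [0.1392, 1]]


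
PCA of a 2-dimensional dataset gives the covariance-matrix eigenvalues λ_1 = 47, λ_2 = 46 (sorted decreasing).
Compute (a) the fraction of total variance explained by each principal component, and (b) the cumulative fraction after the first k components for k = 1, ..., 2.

Step 1 — total variance = trace(Sigma) = Σ λ_i = 47 + 46 = 93.

Step 2 — fraction explained by component i = λ_i / Σ λ:
  PC1: 47/93 = 0.5054
  PC2: 46/93 = 0.4946

Step 3 — cumulative fraction after k components = (λ_1 + ... + λ_k) / Σ λ:
  k = 1: 47/93 = 0.5054
  k = 2: (47 + 46)/93 = 93/93 = 1

Summary (fraction, with percent):

explained: PC1 0.5054 (50.54%), PC2 0.4946 (49.46%);  cumulative: 0.5054, 1


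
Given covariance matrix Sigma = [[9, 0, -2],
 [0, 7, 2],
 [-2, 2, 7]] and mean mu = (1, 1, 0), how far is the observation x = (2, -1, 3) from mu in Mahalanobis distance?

Step 1 — centre the observation: (x - mu) = (1, -2, 3).

Step 2 — invert Sigma (cofactor / det for 3×3, or solve directly):
  Sigma^{-1} = [[0.1194, -0.0106, 0.0371],
 [-0.0106, 0.1565, -0.0477],
 [0.0371, -0.0477, 0.1671]].

Step 3 — form the quadratic (x - mu)^T · Sigma^{-1} · (x - mu):
  Sigma^{-1} · (x - mu) = (0.252, -0.4668, 0.634).
  (x - mu)^T · [Sigma^{-1} · (x - mu)] = (1)·(0.252) + (-2)·(-0.4668) + (3)·(0.634) = 3.0875.

Step 4 — take square root: d = √(3.0875) ≈ 1.7571.

d(x, mu) = √(3.0875) ≈ 1.7571


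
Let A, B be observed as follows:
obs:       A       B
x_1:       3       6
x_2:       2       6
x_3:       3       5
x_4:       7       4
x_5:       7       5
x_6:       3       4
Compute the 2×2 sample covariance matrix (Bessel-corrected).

Step 1 — column means:
  mean(A) = (3 + 2 + 3 + 7 + 7 + 3) / 6 = 25/6 = 4.1667
  mean(B) = (6 + 6 + 5 + 4 + 5 + 4) / 6 = 30/6 = 5

Step 2 — sample covariance S[i,j] = (1/(n-1)) · Σ_k (x_{k,i} - mean_i) · (x_{k,j} - mean_j), with n-1 = 5.
  S[A,A] = ((-1.1667)·(-1.1667) + (-2.1667)·(-2.1667) + (-1.1667)·(-1.1667) + (2.8333)·(2.8333) + (2.8333)·(2.8333) + (-1.1667)·(-1.1667)) / 5 = 24.8333/5 = 4.9667
  S[A,B] = ((-1.1667)·(1) + (-2.1667)·(1) + (-1.1667)·(0) + (2.8333)·(-1) + (2.8333)·(0) + (-1.1667)·(-1)) / 5 = -5/5 = -1
  S[B,B] = ((1)·(1) + (1)·(1) + (0)·(0) + (-1)·(-1) + (0)·(0) + (-1)·(-1)) / 5 = 4/5 = 0.8

S is symmetric (S[j,i] = S[i,j]). Assembling:

S = [[4.9667, -1],
 [-1, 0.8]]


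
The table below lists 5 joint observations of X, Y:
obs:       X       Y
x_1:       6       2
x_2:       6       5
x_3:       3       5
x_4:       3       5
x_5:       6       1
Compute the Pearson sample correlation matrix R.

Step 1 — column means:
  mean(X) = (6 + 6 + 3 + 3 + 6) / 5 = 24/5 = 4.8
  mean(Y) = (2 + 5 + 5 + 5 + 1) / 5 = 18/5 = 3.6

Step 2 — sample variances and covariances s[i,j] = (1/(n-1)) · Σ_k (x_{k,i} - mean_i) · (x_{k,j} - mean_j), with n-1 = 4:
  s[X,X] = ((1.2)·(1.2) + (1.2)·(1.2) + (-1.8)·(-1.8) + (-1.8)·(-1.8) + (1.2)·(1.2)) / 4 = 10.8/4 = 2.7
  s[X,Y] = ((1.2)·(-1.6) + (1.2)·(1.4) + (-1.8)·(1.4) + (-1.8)·(1.4) + (1.2)·(-2.6)) / 4 = -8.4/4 = -2.1
  s[Y,Y] = ((-1.6)·(-1.6) + (1.4)·(1.4) + (1.4)·(1.4) + (1.4)·(1.4) + (-2.6)·(-2.6)) / 4 = 15.2/4 = 3.8
  Sample standard deviations s_i = √(s[i,i]):
  s(X) = √(2.7) = 1.6432
  s(Y) = √(3.8) = 1.9494

Step 3 — r_{ij} = s_{ij} / (s_i · s_j):
  r[X,X] = 1 (diagonal).
  r[X,Y] = -2.1 / (1.6432 · 1.9494) = -2.1 / 3.2031 = -0.6556
  r[Y,Y] = 1 (diagonal).

R is symmetric with unit diagonal. Assembling:

R = [[1, -0.6556],
 [-0.6556, 1]]


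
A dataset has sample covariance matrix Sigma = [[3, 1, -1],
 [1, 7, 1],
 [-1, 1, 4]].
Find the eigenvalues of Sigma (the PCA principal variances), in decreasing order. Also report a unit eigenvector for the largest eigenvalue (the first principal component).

Step 1 — characteristic polynomial p(λ) = det(λI - Sigma) = λ³ - tr·λ² + c_1·λ - det, where tr = trace, c_1 = sum of the principal 2×2 minors, det = det(Sigma):
  tr = 3 + 7 + 4 = 14,
  c_1 = (3·7 - (1)²) + (3·4 - (-1)²) + (7·4 - (1)²) = 20 + 11 + 27 = 58,
  det = 3·(7·4 - (1)²) - (1)·((1)·4 - (1)·(-1)) + (-1)·((1)·(1) - 7·(-1)) = 3·(27) - (1)·(5) + (-1)·(8) = 68.
  So p(λ) = λ³ - 14λ² + 58λ - 68.
Step 2 — look for an integer root (rational root theorem: any rational root is an integer divisor of 68). Testing λ = 2:
  p(2) = 8 - 56 + 116 - 68 = 0  ✓
  Dividing out (λ - 2): p(λ) = (λ - 2)(λ² - 12λ + 34).
Step 3 — remaining eigenvalues from the quadratic λ² - 12λ + 34 = 0:
  Δ = 12² - 4·34 = 144 - 136 = 8,  λ = (12 ± √8)/2 = (12 ± 2.8284)/2 ≈ 7.4142 or 4.5858.
  Sorted: λ_1 = 7.4142,  λ_2 = 4.5858,  λ_3 = 2  (check: sum = 14 = tr ✓).

Step 4 — unit eigenvector for λ_1 ≈ 7.4142: v spans the null space of (Sigma - λ_1 I), whose rows are
  r_1 = (-4.4142, 1, -1),  r_2 = (1, -0.4142, 1),  r_3 = (-1, 1, -3.4142).
  v is orthogonal to every row, so take v ∝ r_1 × r_2 = ((1)·(1) - (-1)·(-0.4142), (-1)·(1) - (-4.4142)·(1), (-4.4142)·(-0.4142) - (1)·(1)) ≈ (0.5858, 3.4142, 0.8284).
  Let u = (0.5858, 3.4142, 0.8284).
  ||u|| = √((0.5858)² + (3.4142)² + (0.8284)²) = √(12.6863) ≈ 3.5618,  v_1 = u/||u|| ≈ (0.1645, 0.9586, 0.2326) (||v_1|| = 1).

λ_1 = 7.4142,  λ_2 = 4.5858,  λ_3 = 2;  v_1 ≈ (0.1645, 0.9586, 0.2326)


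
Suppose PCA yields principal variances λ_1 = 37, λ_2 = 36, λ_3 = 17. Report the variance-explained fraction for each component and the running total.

Step 1 — total variance = trace(Sigma) = Σ λ_i = 37 + 36 + 17 = 90.

Step 2 — fraction explained by component i = λ_i / Σ λ:
  PC1: 37/90 = 0.4111
  PC2: 36/90 = 0.4
  PC3: 17/90 = 0.1889

Step 3 — cumulative fraction after k components = (λ_1 + ... + λ_k) / Σ λ:
  k = 1: 37/90 = 0.4111
  k = 2: (37 + 36)/90 = 73/90 = 0.8111
  k = 3: (37 + 36 + 17)/90 = 90/90 = 1

Summary (fraction, with percent):

explained: PC1 0.4111 (41.11%), PC2 0.4 (40%), PC3 0.1889 (18.89%);  cumulative: 0.4111, 0.8111, 1


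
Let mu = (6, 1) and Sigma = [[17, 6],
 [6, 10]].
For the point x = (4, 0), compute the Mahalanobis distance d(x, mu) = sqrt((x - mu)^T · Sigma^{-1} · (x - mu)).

Step 1 — centre the observation: (x - mu) = (-2, -1).

Step 2 — invert Sigma. det(Sigma) = 17·10 - (6)² = 134.
  Sigma^{-1} = (1/det) · [[d, -b], [-b, a]] = [[0.0746, -0.0448],
 [-0.0448, 0.1269]].

Step 3 — form the quadratic (x - mu)^T · Sigma^{-1} · (x - mu):
  Sigma^{-1} · (x - mu) = (-0.1045, -0.0373).
  (x - mu)^T · [Sigma^{-1} · (x - mu)] = (-2)·(-0.1045) + (-1)·(-0.0373) = 0.2463.

Step 4 — take square root: d = √(0.2463) ≈ 0.4963.

d(x, mu) = √(0.2463) ≈ 0.4963


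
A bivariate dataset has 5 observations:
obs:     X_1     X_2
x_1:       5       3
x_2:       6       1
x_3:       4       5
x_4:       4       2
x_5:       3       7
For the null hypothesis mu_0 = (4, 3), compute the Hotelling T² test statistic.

Step 1 — sample mean vector:
  mean(X_1) = (5 + 6 + 4 + 4 + 3) / 5 = 22/5 = 4.4
  mean(X_2) = (3 + 1 + 5 + 2 + 7) / 5 = 18/5 = 3.6
  x̄ = (4.4, 3.6),  deviation x̄ - mu_0 = (4.4, 3.6) - (4, 3) = (0.4, 0.6).

Step 2 — sample covariance matrix, S[i,j] = (1/(n-1)) · Σ_k (x_{k,i} - mean_i) · (x_{k,j} - mean_j), divisor n-1 = 4:
  S[X_1,X_1] = ((0.6)·(0.6) + (1.6)·(1.6) + (-0.4)·(-0.4) + (-0.4)·(-0.4) + (-1.4)·(-1.4)) / 4 = 5.2/4 = 1.3
  S[X_1,X_2] = ((0.6)·(-0.6) + (1.6)·(-2.6) + (-0.4)·(1.4) + (-0.4)·(-1.6) + (-1.4)·(3.4)) / 4 = -9.2/4 = -2.3
  S[X_2,X_2] = ((-0.6)·(-0.6) + (-2.6)·(-2.6) + (1.4)·(1.4) + (-1.6)·(-1.6) + (3.4)·(3.4)) / 4 = 23.2/4 = 5.8
  S = [[1.3, -2.3],
 [-2.3, 5.8]].

Step 3 — invert S. det(S) = 1.3·5.8 - (-2.3)² = 2.25.
  S^{-1} = (1/det) · [[d, -b], [-b, a]] = [[2.5778, 1.0222],
 [1.0222, 0.5778]].

Step 4 — quadratic form (x̄ - mu_0)^T · S^{-1} · (x̄ - mu_0):
  S^{-1} · (x̄ - mu_0) = (1.6444, 0.7556),
  (x̄ - mu_0)^T · [...] = (0.4)·(1.6444) + (0.6)·(0.7556) = 1.1111.

Step 5 — scale by n: T² = 5 · 1.1111 = 5.5556.

T² ≈ 5.5556


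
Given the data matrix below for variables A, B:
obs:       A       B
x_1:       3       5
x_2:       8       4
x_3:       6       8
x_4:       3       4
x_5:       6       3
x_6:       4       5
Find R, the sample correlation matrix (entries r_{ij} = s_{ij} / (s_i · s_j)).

Step 1 — column means:
  mean(A) = (3 + 8 + 6 + 3 + 6 + 4) / 6 = 30/6 = 5
  mean(B) = (5 + 4 + 8 + 4 + 3 + 5) / 6 = 29/6 = 4.8333

Step 2 — sample variances and covariances s[i,j] = (1/(n-1)) · Σ_k (x_{k,i} - mean_i) · (x_{k,j} - mean_j), with n-1 = 5:
  s[A,A] = ((-2)·(-2) + (3)·(3) + (1)·(1) + (-2)·(-2) + (1)·(1) + (-1)·(-1)) / 5 = 20/5 = 4
  s[A,B] = ((-2)·(0.1667) + (3)·(-0.8333) + (1)·(3.1667) + (-2)·(-0.8333) + (1)·(-1.8333) + (-1)·(0.1667)) / 5 = 0/5 = 0
  s[B,B] = ((0.1667)·(0.1667) + (-0.8333)·(-0.8333) + (3.1667)·(3.1667) + (-0.8333)·(-0.8333) + (-1.8333)·(-1.8333) + (0.1667)·(0.1667)) / 5 = 14.8333/5 = 2.9667
  Sample standard deviations s_i = √(s[i,i]):
  s(A) = √(4) = 2
  s(B) = √(2.9667) = 1.7224

Step 3 — r_{ij} = s_{ij} / (s_i · s_j):
  r[A,A] = 1 (diagonal).
  r[A,B] = 0 / (2 · 1.7224) = 0 / 3.4448 = 0
  r[B,B] = 1 (diagonal).

R is symmetric with unit diagonal. Assembling:

R = [[1, 0],
 [0, 1]]


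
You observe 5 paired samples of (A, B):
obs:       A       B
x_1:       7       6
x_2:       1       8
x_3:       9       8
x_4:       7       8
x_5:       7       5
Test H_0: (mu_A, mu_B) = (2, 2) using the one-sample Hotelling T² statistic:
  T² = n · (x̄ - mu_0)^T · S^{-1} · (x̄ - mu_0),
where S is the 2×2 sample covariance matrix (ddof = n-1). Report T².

Step 1 — sample mean vector:
  mean(A) = (7 + 1 + 9 + 7 + 7) / 5 = 31/5 = 6.2
  mean(B) = (6 + 8 + 8 + 8 + 5) / 5 = 35/5 = 7
  x̄ = (6.2, 7),  deviation x̄ - mu_0 = (6.2, 7) - (2, 2) = (4.2, 5).

Step 2 — sample covariance matrix, S[i,j] = (1/(n-1)) · Σ_k (x_{k,i} - mean_i) · (x_{k,j} - mean_j), divisor n-1 = 4:
  S[A,A] = ((0.8)·(0.8) + (-5.2)·(-5.2) + (2.8)·(2.8) + (0.8)·(0.8) + (0.8)·(0.8)) / 4 = 36.8/4 = 9.2
  S[A,B] = ((0.8)·(-1) + (-5.2)·(1) + (2.8)·(1) + (0.8)·(1) + (0.8)·(-2)) / 4 = -4/4 = -1
  S[B,B] = ((-1)·(-1) + (1)·(1) + (1)·(1) + (1)·(1) + (-2)·(-2)) / 4 = 8/4 = 2
  S = [[9.2, -1],
 [-1, 2]].

Step 3 — invert S. det(S) = 9.2·2 - (-1)² = 17.4.
  S^{-1} = (1/det) · [[d, -b], [-b, a]] = [[0.1149, 0.0575],
 [0.0575, 0.5287]].

Step 4 — quadratic form (x̄ - mu_0)^T · S^{-1} · (x̄ - mu_0):
  S^{-1} · (x̄ - mu_0) = (0.7701, 2.8851),
  (x̄ - mu_0)^T · [...] = (4.2)·(0.7701) + (5)·(2.8851) = 17.6598.

Step 5 — scale by n: T² = 5 · 17.6598 = 88.2989.

T² ≈ 88.2989


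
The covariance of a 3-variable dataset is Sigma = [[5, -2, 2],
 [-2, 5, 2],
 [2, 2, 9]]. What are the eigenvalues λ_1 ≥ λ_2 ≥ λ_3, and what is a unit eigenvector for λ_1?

Step 1 — characteristic polynomial p(λ) = det(λI - Sigma) = λ³ - tr·λ² + c_1·λ - det, where tr = trace, c_1 = sum of the principal 2×2 minors, det = det(Sigma):
  tr = 5 + 5 + 9 = 19,
  c_1 = (5·5 - (-2)²) + (5·9 - (2)²) + (5·9 - (2)²) = 21 + 41 + 41 = 103,
  det = 5·(5·9 - (2)²) - (-2)·((-2)·9 - (2)·(2)) + (2)·((-2)·(2) - 5·(2)) = 5·(41) - (-2)·(-22) + (2)·(-14) = 133.
  So p(λ) = λ³ - 19λ² + 103λ - 133.
Step 2 — look for an integer root (rational root theorem: any rational root is an integer divisor of 133). Testing λ = 7:
  p(7) = 343 - 931 + 721 - 133 = 0  ✓
  Dividing out (λ - 7): p(λ) = (λ - 7)(λ² - 12λ + 19).
Step 3 — remaining eigenvalues from the quadratic λ² - 12λ + 19 = 0:
  Δ = 12² - 4·19 = 144 - 76 = 68,  λ = (12 ± √68)/2 = (12 ± 8.2462)/2 ≈ 10.1231 or 1.8769.
  Sorted: λ_1 = 10.1231,  λ_2 = 7,  λ_3 = 1.8769  (check: sum = 19 = tr ✓).

Step 4 — unit eigenvector for λ_1 ≈ 10.1231: v spans the null space of (Sigma - λ_1 I), whose rows are
  r_1 = (-5.1231, -2, 2),  r_2 = (-2, -5.1231, 2),  r_3 = (2, 2, -1.1231).
  v is orthogonal to every row, so take v ∝ r_1 × r_2 = ((-2)·(2) - (2)·(-5.1231), (2)·(-2) - (-5.1231)·(2), (-5.1231)·(-5.1231) - (-2)·(-2)) ≈ (6.2462, 6.2462, 22.2462).
  Let u = (6.2462, 6.2462, 22.2462).
  ||u|| = √((6.2462)² + (6.2462)² + (22.2462)²) = √(572.9242) ≈ 23.9358,  v_1 = u/||u|| ≈ (0.261, 0.261, 0.9294) (||v_1|| = 1).

λ_1 = 10.1231,  λ_2 = 7,  λ_3 = 1.8769;  v_1 ≈ (0.261, 0.261, 0.9294)


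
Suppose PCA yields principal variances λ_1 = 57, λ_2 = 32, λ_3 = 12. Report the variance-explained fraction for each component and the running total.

Step 1 — total variance = trace(Sigma) = Σ λ_i = 57 + 32 + 12 = 101.

Step 2 — fraction explained by component i = λ_i / Σ λ:
  PC1: 57/101 = 0.5644
  PC2: 32/101 = 0.3168
  PC3: 12/101 = 0.1188

Step 3 — cumulative fraction after k components = (λ_1 + ... + λ_k) / Σ λ:
  k = 1: 57/101 = 0.5644
  k = 2: (57 + 32)/101 = 89/101 = 0.8812
  k = 3: (57 + 32 + 12)/101 = 101/101 = 1

Summary (fraction, with percent):

explained: PC1 0.5644 (56.44%), PC2 0.3168 (31.68%), PC3 0.1188 (11.88%);  cumulative: 0.5644, 0.8812, 1


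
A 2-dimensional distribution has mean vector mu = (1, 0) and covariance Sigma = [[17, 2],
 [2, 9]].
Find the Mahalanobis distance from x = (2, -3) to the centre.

Step 1 — centre the observation: (x - mu) = (1, -3).

Step 2 — invert Sigma. det(Sigma) = 17·9 - (2)² = 149.
  Sigma^{-1} = (1/det) · [[d, -b], [-b, a]] = [[0.0604, -0.0134],
 [-0.0134, 0.1141]].

Step 3 — form the quadratic (x - mu)^T · Sigma^{-1} · (x - mu):
  Sigma^{-1} · (x - mu) = (0.1007, -0.3557).
  (x - mu)^T · [Sigma^{-1} · (x - mu)] = (1)·(0.1007) + (-3)·(-0.3557) = 1.1678.

Step 4 — take square root: d = √(1.1678) ≈ 1.0806.

d(x, mu) = √(1.1678) ≈ 1.0806


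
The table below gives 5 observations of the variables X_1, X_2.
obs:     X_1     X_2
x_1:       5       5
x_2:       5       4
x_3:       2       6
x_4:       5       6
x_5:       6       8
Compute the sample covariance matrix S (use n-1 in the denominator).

Step 1 — column means:
  mean(X_1) = (5 + 5 + 2 + 5 + 6) / 5 = 23/5 = 4.6
  mean(X_2) = (5 + 4 + 6 + 6 + 8) / 5 = 29/5 = 5.8

Step 2 — sample covariance S[i,j] = (1/(n-1)) · Σ_k (x_{k,i} - mean_i) · (x_{k,j} - mean_j), with n-1 = 4.
  S[X_1,X_1] = ((0.4)·(0.4) + (0.4)·(0.4) + (-2.6)·(-2.6) + (0.4)·(0.4) + (1.4)·(1.4)) / 4 = 9.2/4 = 2.3
  S[X_1,X_2] = ((0.4)·(-0.8) + (0.4)·(-1.8) + (-2.6)·(0.2) + (0.4)·(0.2) + (1.4)·(2.2)) / 4 = 1.6/4 = 0.4
  S[X_2,X_2] = ((-0.8)·(-0.8) + (-1.8)·(-1.8) + (0.2)·(0.2) + (0.2)·(0.2) + (2.2)·(2.2)) / 4 = 8.8/4 = 2.2

S is symmetric (S[j,i] = S[i,j]). Assembling:

S = [[2.3, 0.4],
 [0.4, 2.2]]


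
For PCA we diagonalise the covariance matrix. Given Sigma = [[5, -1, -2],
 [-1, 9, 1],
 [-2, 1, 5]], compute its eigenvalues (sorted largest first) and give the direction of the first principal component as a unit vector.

Step 1 — characteristic polynomial p(λ) = det(λI - Sigma) = λ³ - tr·λ² + c_1·λ - det, where tr = trace, c_1 = sum of the principal 2×2 minors, det = det(Sigma):
  tr = 5 + 9 + 5 = 19,
  c_1 = (5·9 - (-1)²) + (5·5 - (-2)²) + (9·5 - (1)²) = 44 + 21 + 44 = 109,
  det = 5·(9·5 - (1)²) - (-1)·((-1)·5 - (1)·(-2)) + (-2)·((-1)·(1) - 9·(-2)) = 5·(44) - (-1)·(-3) + (-2)·(17) = 183.
  So p(λ) = λ³ - 19λ² + 109λ - 183.
Step 2 — look for an integer root (rational root theorem: any rational root is an integer divisor of 183). Testing λ = 3:
  p(3) = 27 - 171 + 327 - 183 = 0  ✓
  Dividing out (λ - 3): p(λ) = (λ - 3)(λ² - 16λ + 61).
Step 3 — remaining eigenvalues from the quadratic λ² - 16λ + 61 = 0:
  Δ = 16² - 4·61 = 256 - 244 = 12,  λ = (16 ± √12)/2 = (16 ± 3.4641)/2 ≈ 9.7321 or 6.2679.
  Sorted: λ_1 = 9.7321,  λ_2 = 6.2679,  λ_3 = 3  (check: sum = 19 = tr ✓).

Step 4 — unit eigenvector for λ_1 ≈ 9.7321: v spans the null space of (Sigma - λ_1 I), whose rows are
  r_1 = (-4.7321, -1, -2),  r_2 = (-1, -0.7321, 1),  r_3 = (-2, 1, -4.7321).
  v is orthogonal to every row, so take v ∝ r_1 × r_2 = ((-1)·(1) - (-2)·(-0.7321), (-2)·(-1) - (-4.7321)·(1), (-4.7321)·(-0.7321) - (-1)·(-1)) ≈ (-2.4641, 6.7321, 2.4641).
  Rescale (multiply by -1 so the first nonzero entry is positive): u = (2.4641, -6.7321, -2.4641).
  ||u|| = √((2.4641)² + (-6.7321)² + (-2.4641)²) = √(57.4641) ≈ 7.5805,  v_1 = u/||u|| ≈ (0.3251, -0.8881, -0.3251) (||v_1|| = 1).

λ_1 = 9.7321,  λ_2 = 6.2679,  λ_3 = 3;  v_1 ≈ (0.3251, -0.8881, -0.3251)


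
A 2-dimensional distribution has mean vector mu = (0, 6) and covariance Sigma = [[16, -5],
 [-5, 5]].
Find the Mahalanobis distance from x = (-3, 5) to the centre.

Step 1 — centre the observation: (x - mu) = (-3, -1).

Step 2 — invert Sigma. det(Sigma) = 16·5 - (-5)² = 55.
  Sigma^{-1} = (1/det) · [[d, -b], [-b, a]] = [[0.0909, 0.0909],
 [0.0909, 0.2909]].

Step 3 — form the quadratic (x - mu)^T · Sigma^{-1} · (x - mu):
  Sigma^{-1} · (x - mu) = (-0.3636, -0.5636).
  (x - mu)^T · [Sigma^{-1} · (x - mu)] = (-3)·(-0.3636) + (-1)·(-0.5636) = 1.6545.

Step 4 — take square root: d = √(1.6545) ≈ 1.2863.

d(x, mu) = √(1.6545) ≈ 1.2863
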